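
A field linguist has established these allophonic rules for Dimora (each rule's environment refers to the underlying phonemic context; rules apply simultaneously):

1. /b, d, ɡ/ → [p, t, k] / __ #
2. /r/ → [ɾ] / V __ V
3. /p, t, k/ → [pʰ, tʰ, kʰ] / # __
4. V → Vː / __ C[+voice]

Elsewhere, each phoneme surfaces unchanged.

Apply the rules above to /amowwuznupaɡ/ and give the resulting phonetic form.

[aːmoːwwuːznupaːk]

/a/ — word-initial, before a voiced consonant — surfaces as [aː] (rule 4).
Rule 4 applies to /o/ (between /m/ and /w/: before a voiced consonant) → [oː].
Rule 4 applies to /u/ (between /w/ and /z/: before a voiced consonant) → [uː].
/u/ (between /n/ and /p/) fails the environment for rule 4, so it stays [u].
/p/ (between /u/ and /a/) is in the target of rule 3 but the environment (word-initially) is not met → [p].
/a/ (between /p/ and /ɡ/) occurs before a voiced consonant → [aː] by rule 4.
/ɡ/ (word-final): word-finally, so rule 1 applies → [k].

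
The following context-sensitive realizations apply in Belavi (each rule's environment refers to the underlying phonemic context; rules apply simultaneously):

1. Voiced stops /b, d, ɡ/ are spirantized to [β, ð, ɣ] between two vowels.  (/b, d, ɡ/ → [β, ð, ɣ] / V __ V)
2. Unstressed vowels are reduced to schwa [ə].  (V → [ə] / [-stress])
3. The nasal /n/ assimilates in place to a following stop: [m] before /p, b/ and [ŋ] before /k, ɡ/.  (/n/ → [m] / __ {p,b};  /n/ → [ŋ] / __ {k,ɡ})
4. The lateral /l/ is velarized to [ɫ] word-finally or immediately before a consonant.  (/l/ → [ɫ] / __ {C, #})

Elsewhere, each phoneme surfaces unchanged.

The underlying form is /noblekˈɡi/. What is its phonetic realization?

[nəbləkˈɡi]

/n/ (word-initial) fails the environment for rule 3, so it stays [n].
Rule 2 applies to /o/ (between /n/ and /b/: in an unstressed syllable) → [ə].
/b/ (between /o/ and /l/) fails the environment for rule 1, so it stays [b].
/l/ (between /b/ and /e/) is in the target of rule 4 but the environment (word-finally or immediately before a consonant) is not met → [l].
/e/ (between /l/ and /k/): in an unstressed syllable, so rule 2 applies → [ə].
/k/ — not in any rule's target class → [k].
/ɡ/ — between /k/ and /i/; rule 1 does not apply here → [ɡ].
/i/ (word-final) fails the environment for rule 2, so it stays [i].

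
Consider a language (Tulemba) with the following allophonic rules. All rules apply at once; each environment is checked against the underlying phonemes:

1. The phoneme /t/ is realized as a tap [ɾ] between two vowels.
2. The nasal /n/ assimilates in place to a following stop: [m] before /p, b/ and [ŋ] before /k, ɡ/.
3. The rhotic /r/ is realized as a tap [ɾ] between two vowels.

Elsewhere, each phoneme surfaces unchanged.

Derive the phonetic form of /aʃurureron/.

[aʃuɾuɾeɾon]

/a/ — not in any rule's target class → [a].
/ʃ/ (between /a/ and /u/) is unaffected → [ʃ].
/u/ stays [u].
/r/ (between /u/ and /u/) occurs between two vowels → [ɾ] by rule 3.
/u/ (between /r/ and /r/) is unaffected → [u].
/r/ meets the environment for rule 3 (between two vowels) → [ɾ].
/e/ (between /r/ and /r/) is unaffected → [e].
/r/ meets the environment for rule 3 (between two vowels) → [ɾ].
/o/ stays [o].
/n/ (word-final) fails the environment for rule 2, so it stays [n].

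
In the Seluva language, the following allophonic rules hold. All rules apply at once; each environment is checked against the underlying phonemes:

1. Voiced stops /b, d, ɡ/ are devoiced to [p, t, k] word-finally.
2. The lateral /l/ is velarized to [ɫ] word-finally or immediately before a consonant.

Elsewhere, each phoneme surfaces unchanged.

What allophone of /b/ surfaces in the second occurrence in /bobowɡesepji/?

/b/ — between /o/ and /o/; rule 1 does not apply here → [b].

[b]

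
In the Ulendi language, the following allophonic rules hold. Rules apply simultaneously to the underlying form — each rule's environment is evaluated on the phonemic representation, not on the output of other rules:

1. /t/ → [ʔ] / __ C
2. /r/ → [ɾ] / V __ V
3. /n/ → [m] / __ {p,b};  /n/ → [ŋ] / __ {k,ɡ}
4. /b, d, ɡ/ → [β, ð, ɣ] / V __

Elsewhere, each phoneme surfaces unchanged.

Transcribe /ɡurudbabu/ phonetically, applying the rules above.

[ɡuɾuðbaβu]

/ɡ/ (word-initial) is in the target of rule 4 but the environment (immediately after a vowel) is not met → [ɡ].
/u/ (between /ɡ/ and /r/): no rule targets it → [u].
/r/ — between /u/ and /u/, between two vowels — surfaces as [ɾ] (rule 2).
/u/ stays [u].
/d/ — between /u/ and /b/, immediately after a vowel — surfaces as [ð] (rule 4).
/b/ (between /d/ and /a/) is in the target of rule 4 but the environment (immediately after a vowel) is not met → [b].
/a/ stays [a].
/b/ — between /a/ and /u/, immediately after a vowel — surfaces as [β] (rule 4).
/u/ (word-final): no rule targets it → [u].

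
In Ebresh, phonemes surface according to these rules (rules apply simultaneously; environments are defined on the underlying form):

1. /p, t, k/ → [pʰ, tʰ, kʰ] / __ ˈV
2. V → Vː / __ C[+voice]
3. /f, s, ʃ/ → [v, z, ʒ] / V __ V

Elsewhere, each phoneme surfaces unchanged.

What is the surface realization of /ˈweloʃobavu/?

[ˈweːloʒoːbaːvu]

/w/ (word-initial) is unaffected → [w].
/e/ meets the environment for rule 2 (before a voiced consonant) → [eː].
/l/ stays [l].
/o/ — between /l/ and /ʃ/; rule 2 does not apply here → [o].
/ʃ/ — between /o/ and /o/, between two vowels — surfaces as [ʒ] (rule 3).
/o/ (between /ʃ/ and /b/): before a voiced consonant, so rule 2 applies → [oː].
/b/ — not in any rule's target class → [b].
/a/ — between /b/ and /v/, before a voiced consonant — surfaces as [aː] (rule 2).
/v/ stays [v].
/u/ (word-final) fails the environment for rule 2, so it stays [u].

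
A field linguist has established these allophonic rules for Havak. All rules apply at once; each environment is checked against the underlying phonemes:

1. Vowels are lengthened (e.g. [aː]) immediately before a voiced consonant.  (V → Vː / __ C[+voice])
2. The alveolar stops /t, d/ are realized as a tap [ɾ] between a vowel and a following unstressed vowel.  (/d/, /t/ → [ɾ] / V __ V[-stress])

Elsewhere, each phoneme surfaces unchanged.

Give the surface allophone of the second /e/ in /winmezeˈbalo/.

[eː]

/e/ (between /z/ and /b/): before a voiced consonant, so rule 1 applies → [eː].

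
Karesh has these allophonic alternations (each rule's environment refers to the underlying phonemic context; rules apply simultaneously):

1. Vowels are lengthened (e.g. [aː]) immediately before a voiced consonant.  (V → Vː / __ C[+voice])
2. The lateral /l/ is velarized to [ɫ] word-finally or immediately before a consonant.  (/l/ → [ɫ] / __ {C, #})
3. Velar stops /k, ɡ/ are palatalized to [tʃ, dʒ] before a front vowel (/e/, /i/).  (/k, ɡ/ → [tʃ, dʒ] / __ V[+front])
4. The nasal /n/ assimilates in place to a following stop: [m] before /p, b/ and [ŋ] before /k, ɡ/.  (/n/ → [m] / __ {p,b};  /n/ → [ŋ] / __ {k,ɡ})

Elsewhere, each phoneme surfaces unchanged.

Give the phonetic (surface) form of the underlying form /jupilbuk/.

/j/ (word-initial) is unaffected → [j].
/u/ (between /j/ and /p/): rule 1 targets it, but not before a voiced consonant → unchanged [u].
/p/ — not in any rule's target class → [p].
/i/ — between /p/ and /l/, before a voiced consonant — surfaces as [iː] (rule 1).
/l/ — between /i/ and /b/, word-finally or immediately before a consonant — surfaces as [ɫ] (rule 2).
/b/ — not in any rule's target class → [b].
/u/ (between /b/ and /k/): rule 1 targets it, but not before a voiced consonant → unchanged [u].
/k/ (word-final) fails the environment for rule 3, so it stays [k].

[jupiːɫbuk]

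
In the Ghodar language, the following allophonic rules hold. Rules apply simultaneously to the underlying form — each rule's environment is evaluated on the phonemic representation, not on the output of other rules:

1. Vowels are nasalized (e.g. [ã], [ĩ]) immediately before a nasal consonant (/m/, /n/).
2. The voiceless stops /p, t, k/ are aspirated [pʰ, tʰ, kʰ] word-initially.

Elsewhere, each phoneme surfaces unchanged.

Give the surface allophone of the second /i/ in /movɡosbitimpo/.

[ĩ]

/i/ meets the environment for rule 1 (before a nasal consonant) → [ĩ].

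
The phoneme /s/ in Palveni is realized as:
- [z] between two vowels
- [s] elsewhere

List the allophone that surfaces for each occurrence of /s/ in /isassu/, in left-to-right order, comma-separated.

Occurrence 1 (position 2): between two vowels → [z].
Occurrence 2 (position 4): no conditioning environment matches → elsewhere allophone [s].
Occurrence 3 (position 5): no conditioning environment matches → elsewhere allophone [s].

[z], [s], [s]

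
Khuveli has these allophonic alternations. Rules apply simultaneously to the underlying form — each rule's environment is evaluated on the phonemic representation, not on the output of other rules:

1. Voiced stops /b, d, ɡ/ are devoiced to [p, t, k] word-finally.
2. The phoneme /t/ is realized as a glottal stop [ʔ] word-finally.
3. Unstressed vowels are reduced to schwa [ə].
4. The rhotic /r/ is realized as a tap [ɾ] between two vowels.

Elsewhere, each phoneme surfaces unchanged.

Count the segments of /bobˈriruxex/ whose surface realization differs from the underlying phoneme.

4

Segments that undergo a rule: /o/ → [ə] (rule 3); /r/ → [ɾ] (rule 4); /u/ → [ə] (rule 3); /e/ → [ə] (rule 3).
All other segments surface unchanged.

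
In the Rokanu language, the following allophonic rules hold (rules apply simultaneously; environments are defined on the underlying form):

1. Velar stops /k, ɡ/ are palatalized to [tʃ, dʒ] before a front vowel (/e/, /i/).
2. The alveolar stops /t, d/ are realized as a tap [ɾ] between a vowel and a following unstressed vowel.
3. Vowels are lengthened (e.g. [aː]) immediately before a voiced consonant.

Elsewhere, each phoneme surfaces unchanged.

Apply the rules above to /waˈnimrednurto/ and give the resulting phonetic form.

/w/ (word-initial): no rule targets it → [w].
/a/ meets the environment for rule 3 (before a voiced consonant) → [aː].
/n/ (between /a/ and /i/) is unaffected → [n].
/i/ (between /n/ and /m/) occurs before a voiced consonant → [iː] by rule 3.
/m/ (between /i/ and /r/): no rule targets it → [m].
/r/ — not in any rule's target class → [r].
Rule 3 applies to /e/ (between /r/ and /d/: before a voiced consonant) → [eː].
/d/ — between /e/ and /n/; rule 2 does not apply here → [d].
/n/ — not in any rule's target class → [n].
/u/ (between /n/ and /r/) occurs before a voiced consonant → [uː] by rule 3.
/r/ (between /u/ and /t/): no rule targets it → [r].
/t/ — between /r/ and /o/; rule 2 does not apply here → [t].
/o/ (word-final) is in the target of rule 3 but the environment (before a voiced consonant) is not met → [o].

[waːˈniːmreːdnuːrto]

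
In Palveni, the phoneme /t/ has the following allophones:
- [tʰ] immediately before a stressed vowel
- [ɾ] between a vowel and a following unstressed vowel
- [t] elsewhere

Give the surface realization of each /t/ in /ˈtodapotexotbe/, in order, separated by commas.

Occurrence 1 (position 1): immediately before a stressed vowel → [tʰ].
Occurrence 2 (position 7): between a vowel and an unstressed vowel → [ɾ].
Occurrence 3 (position 11): no conditioning environment matches → elsewhere allophone [t].

[tʰ], [ɾ], [t]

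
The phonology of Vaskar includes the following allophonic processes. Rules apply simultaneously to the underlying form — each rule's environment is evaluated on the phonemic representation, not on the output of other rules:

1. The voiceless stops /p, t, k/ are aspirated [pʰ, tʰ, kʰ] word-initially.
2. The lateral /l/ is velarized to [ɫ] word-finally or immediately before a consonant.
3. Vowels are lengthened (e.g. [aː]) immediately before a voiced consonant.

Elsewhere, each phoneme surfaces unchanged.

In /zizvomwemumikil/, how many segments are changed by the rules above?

Segments that undergo a rule: /i/ → [iː] (rule 3); /o/ → [oː] (rule 3); /e/ → [eː] (rule 3); /u/ → [uː] (rule 3); /i/ → [iː] (rule 3); /l/ → [ɫ] (rule 2).
All other segments surface unchanged.

6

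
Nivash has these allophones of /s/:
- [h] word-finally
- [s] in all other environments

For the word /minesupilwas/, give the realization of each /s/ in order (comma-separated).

Occurrence 1 (position 5): no conditioning environment matches → elsewhere allophone [s].
Occurrence 2 (position 12): word-finally → [h].

[s], [h]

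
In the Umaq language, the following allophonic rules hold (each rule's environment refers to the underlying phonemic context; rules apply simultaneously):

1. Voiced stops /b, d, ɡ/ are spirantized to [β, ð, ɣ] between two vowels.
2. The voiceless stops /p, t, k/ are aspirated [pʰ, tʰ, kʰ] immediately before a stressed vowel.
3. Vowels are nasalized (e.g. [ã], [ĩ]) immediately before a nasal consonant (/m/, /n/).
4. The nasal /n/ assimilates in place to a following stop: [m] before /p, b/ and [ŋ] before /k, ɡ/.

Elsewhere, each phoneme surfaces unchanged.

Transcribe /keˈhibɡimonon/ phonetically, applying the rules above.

[keˈhibɡĩmõnõn]

/k/ (word-initial): rule 2 targets it, but not immediately before a stressed vowel → unchanged [k].
/e/ (between /k/ and /h/) fails the environment for rule 3, so it stays [e].
/h/ — not in any rule's target class → [h].
/i/ (between /h/ and /b/) is in the target of rule 3 but the environment (before a nasal consonant) is not met → [i].
/b/ (between /i/ and /ɡ/) fails the environment for rule 1, so it stays [b].
/ɡ/ — between /b/ and /i/; rule 1 does not apply here → [ɡ].
/i/ — between /ɡ/ and /m/, before a nasal consonant — surfaces as [ĩ] (rule 3).
/m/ — not in any rule's target class → [m].
/o/ (between /m/ and /n/): before a nasal consonant, so rule 3 applies → [õ].
/n/ (between /o/ and /o/): rule 4 targets it, but not before a labial or velar stop → unchanged [n].
Rule 3 applies to /o/ (between /n/ and /n/: before a nasal consonant) → [õ].
/n/ (word-final) is in the target of rule 4 but the environment (before a labial or velar stop) is not met → [n].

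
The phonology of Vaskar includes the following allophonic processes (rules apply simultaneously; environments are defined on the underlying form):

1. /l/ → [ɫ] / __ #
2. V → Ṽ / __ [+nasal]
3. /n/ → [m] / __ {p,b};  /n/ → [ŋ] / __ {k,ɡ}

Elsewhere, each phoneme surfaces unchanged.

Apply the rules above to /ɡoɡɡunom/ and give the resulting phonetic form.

/ɡ/ — not in any rule's target class → [ɡ].
/o/ (between /ɡ/ and /ɡ/) fails the environment for rule 2, so it stays [o].
/ɡ/ stays [ɡ].
/ɡ/ (between /ɡ/ and /u/) is unaffected → [ɡ].
/u/ (between /ɡ/ and /n/): before a nasal consonant, so rule 2 applies → [ũ].
/n/ — between /u/ and /o/; rule 3 does not apply here → [n].
Rule 2 applies to /o/ (between /n/ and /m/: before a nasal consonant) → [õ].
/m/ (word-final) is unaffected → [m].

[ɡoɡɡũnõm]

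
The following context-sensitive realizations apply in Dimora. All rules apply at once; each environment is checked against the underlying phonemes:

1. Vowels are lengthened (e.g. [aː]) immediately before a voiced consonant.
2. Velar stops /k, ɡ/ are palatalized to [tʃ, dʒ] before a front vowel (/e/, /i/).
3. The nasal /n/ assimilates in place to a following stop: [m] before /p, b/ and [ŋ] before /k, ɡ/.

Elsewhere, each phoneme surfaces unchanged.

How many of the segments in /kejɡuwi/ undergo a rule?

3

Segments that undergo a rule: /k/ → [tʃ] (rule 2); /e/ → [eː] (rule 1); /u/ → [uː] (rule 1).
All other segments surface unchanged.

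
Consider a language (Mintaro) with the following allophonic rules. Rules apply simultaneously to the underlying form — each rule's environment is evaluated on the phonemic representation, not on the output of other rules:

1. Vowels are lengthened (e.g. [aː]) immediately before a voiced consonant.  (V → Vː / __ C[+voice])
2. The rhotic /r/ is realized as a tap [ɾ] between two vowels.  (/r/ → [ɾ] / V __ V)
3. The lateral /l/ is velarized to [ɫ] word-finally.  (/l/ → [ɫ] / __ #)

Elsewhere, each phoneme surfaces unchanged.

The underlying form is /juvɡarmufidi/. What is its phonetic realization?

/u/ meets the environment for rule 1 (before a voiced consonant) → [uː].
/a/ meets the environment for rule 1 (before a voiced consonant) → [aː].
/r/ — between /a/ and /m/; rule 2 does not apply here → [r].
/u/ (between /m/ and /f/) is in the target of rule 1 but the environment (before a voiced consonant) is not met → [u].
/i/ (between /f/ and /d/) occurs before a voiced consonant → [iː] by rule 1.
/i/ (word-final) fails the environment for rule 1, so it stays [i].

[juːvɡaːrmufiːdi]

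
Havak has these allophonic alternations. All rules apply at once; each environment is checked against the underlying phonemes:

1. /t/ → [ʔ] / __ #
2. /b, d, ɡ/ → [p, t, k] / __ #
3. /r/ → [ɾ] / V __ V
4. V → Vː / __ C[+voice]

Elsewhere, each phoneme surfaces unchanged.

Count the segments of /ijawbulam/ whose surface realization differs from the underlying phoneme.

Segments that undergo a rule: /i/ → [iː] (rule 4); /a/ → [aː] (rule 4); /u/ → [uː] (rule 4); /a/ → [aː] (rule 4).
All other segments surface unchanged.

4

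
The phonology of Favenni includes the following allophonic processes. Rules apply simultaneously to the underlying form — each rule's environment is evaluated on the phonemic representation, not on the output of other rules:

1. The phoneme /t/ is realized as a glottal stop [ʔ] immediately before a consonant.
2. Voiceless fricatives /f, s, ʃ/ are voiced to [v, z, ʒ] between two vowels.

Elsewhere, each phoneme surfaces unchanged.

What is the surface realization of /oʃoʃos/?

[oʒoʒos]

/o/ (word-initial): no rule targets it → [o].
/ʃ/ — between /o/ and /o/, between two vowels — surfaces as [ʒ] (rule 2).
/o/ (between /ʃ/ and /ʃ/) is unaffected → [o].
/ʃ/ (between /o/ and /o/): between two vowels, so rule 2 applies → [ʒ].
/o/ — not in any rule's target class → [o].
/s/ — word-final; rule 2 does not apply here → [s].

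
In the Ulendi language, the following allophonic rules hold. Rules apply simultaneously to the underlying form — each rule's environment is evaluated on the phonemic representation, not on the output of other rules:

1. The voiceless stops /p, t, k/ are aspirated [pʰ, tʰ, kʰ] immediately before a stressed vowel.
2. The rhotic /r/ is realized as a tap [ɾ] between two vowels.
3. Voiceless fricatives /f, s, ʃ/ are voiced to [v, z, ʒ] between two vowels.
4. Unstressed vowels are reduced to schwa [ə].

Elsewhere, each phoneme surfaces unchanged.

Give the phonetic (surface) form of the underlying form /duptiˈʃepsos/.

[dəptəˈʒepsəs]

/d/ (word-initial) is unaffected → [d].
/u/ — between /d/ and /p/, in an unstressed syllable — surfaces as [ə] (rule 4).
/p/ (between /u/ and /t/) fails the environment for rule 1, so it stays [p].
/t/ (between /p/ and /i/) fails the environment for rule 1, so it stays [t].
/i/ (between /t/ and /ʃ/): in an unstressed syllable, so rule 4 applies → [ə].
/ʃ/ — between /i/ and /e/, between two vowels — surfaces as [ʒ] (rule 3).
/e/ — between /ʃ/ and /p/; rule 4 does not apply here → [e].
/p/ (between /e/ and /s/) fails the environment for rule 1, so it stays [p].
/s/ (between /p/ and /o/): rule 3 targets it, but not between two vowels → unchanged [s].
/o/ meets the environment for rule 4 (in an unstressed syllable) → [ə].
/s/ (word-final) fails the environment for rule 3, so it stays [s].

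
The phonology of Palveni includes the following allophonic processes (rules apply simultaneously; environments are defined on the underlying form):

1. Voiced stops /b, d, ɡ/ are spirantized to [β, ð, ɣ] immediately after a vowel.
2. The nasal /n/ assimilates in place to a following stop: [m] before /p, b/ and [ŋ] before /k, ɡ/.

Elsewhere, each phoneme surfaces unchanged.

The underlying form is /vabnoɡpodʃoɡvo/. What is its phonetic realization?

[vaβnoɣpoðʃoɣvo]

/b/ meets the environment for rule 1 (immediately after a vowel) → [β].
/n/ (between /b/ and /o/): rule 2 targets it, but not before a labial or velar stop → unchanged [n].
Rule 1 applies to /ɡ/ (between /o/ and /p/: immediately after a vowel) → [ɣ].
/d/ meets the environment for rule 1 (immediately after a vowel) → [ð].
/ɡ/ — between /o/ and /v/, immediately after a vowel — surfaces as [ɣ] (rule 1).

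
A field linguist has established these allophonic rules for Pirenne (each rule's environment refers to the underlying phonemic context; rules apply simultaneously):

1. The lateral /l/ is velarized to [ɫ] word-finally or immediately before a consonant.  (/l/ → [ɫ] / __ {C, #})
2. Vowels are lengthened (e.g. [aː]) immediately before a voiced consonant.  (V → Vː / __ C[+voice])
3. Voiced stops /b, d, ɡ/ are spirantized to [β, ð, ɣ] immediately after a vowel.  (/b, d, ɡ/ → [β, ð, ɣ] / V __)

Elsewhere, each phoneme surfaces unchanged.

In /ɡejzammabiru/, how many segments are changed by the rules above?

5

Segments that undergo a rule: /e/ → [eː] (rule 2); /a/ → [aː] (rule 2); /a/ → [aː] (rule 2); /b/ → [β] (rule 3); /i/ → [iː] (rule 2).
All other segments surface unchanged.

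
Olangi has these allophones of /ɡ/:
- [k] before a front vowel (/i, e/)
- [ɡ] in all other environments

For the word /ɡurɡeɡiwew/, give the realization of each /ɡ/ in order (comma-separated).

Occurrence 1 (position 1): no conditioning environment matches → elsewhere allophone [ɡ].
Occurrence 2 (position 4): before a front vowel (/i, e/) → [k].
Occurrence 3 (position 6): before a front vowel (/i, e/) → [k].

[ɡ], [k], [k]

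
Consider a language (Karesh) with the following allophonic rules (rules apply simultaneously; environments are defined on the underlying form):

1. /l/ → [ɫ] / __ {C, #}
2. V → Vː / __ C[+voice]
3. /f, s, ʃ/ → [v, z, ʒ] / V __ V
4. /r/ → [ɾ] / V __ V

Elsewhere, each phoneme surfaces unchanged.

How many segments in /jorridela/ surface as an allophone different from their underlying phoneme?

3

Segments that undergo a rule: /o/ → [oː] (rule 2); /i/ → [iː] (rule 2); /e/ → [eː] (rule 2).
All other segments surface unchanged.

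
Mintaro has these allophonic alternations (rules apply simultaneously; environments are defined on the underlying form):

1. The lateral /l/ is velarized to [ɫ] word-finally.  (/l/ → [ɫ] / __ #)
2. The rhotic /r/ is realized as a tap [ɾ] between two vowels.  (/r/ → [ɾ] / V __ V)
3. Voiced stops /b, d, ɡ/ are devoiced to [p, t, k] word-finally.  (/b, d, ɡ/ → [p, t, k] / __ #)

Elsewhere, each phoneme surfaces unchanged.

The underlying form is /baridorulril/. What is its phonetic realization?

[baɾidoɾulriɫ]

/b/ — word-initial; rule 3 does not apply here → [b].
/a/ stays [a].
/r/ — between /a/ and /i/, between two vowels — surfaces as [ɾ] (rule 2).
/i/ (between /r/ and /d/): no rule targets it → [i].
/d/ (between /i/ and /o/): rule 3 targets it, but not word-finally → unchanged [d].
/o/ (between /d/ and /r/) is unaffected → [o].
/r/ meets the environment for rule 2 (between two vowels) → [ɾ].
/u/ (between /r/ and /l/) is unaffected → [u].
/l/ (between /u/ and /r/): rule 1 targets it, but not word-finally → unchanged [l].
/r/ — between /l/ and /i/; rule 2 does not apply here → [r].
/i/ — not in any rule's target class → [i].
/l/ — word-final, word-finally — surfaces as [ɫ] (rule 1).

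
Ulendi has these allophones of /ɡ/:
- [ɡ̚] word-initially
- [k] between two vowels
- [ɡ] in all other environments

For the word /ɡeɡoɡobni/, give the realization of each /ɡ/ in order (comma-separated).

Occurrence 1 (position 1): word-initially → [ɡ̚].
Occurrence 2 (position 3): between two vowels → [k].
Occurrence 3 (position 5): between two vowels → [k].

[ɡ̚], [k], [k]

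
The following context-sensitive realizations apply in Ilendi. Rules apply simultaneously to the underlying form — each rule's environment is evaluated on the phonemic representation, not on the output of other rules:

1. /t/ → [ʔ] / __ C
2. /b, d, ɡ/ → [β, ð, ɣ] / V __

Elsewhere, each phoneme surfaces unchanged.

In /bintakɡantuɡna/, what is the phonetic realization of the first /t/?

/t/ — between /n/ and /a/; rule 1 does not apply here → [t].

[t]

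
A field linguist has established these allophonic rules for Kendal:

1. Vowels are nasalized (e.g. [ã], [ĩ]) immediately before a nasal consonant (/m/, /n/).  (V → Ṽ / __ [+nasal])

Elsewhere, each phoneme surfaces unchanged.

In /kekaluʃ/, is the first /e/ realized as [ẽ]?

No

/e/ (between /k/ and /k/): rule 1 targets it, but not before a nasal consonant → unchanged [e].
The actual realization is [e], not [ẽ].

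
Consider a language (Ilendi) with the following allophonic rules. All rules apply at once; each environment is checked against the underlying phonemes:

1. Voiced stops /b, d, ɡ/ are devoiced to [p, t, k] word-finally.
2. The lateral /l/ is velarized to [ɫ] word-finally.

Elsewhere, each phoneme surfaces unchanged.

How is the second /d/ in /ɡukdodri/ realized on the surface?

[d]

/d/ (between /o/ and /r/) is in the target of rule 1 but the environment (word-finally) is not met → [d].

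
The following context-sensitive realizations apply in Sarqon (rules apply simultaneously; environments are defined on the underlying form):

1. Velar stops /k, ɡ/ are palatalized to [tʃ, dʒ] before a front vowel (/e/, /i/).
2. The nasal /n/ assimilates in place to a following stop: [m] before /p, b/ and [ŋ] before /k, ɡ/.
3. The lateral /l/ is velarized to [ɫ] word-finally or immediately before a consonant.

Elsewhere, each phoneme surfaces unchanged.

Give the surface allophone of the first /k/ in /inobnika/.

/k/ — between /i/ and /a/; rule 1 does not apply here → [k].

[k]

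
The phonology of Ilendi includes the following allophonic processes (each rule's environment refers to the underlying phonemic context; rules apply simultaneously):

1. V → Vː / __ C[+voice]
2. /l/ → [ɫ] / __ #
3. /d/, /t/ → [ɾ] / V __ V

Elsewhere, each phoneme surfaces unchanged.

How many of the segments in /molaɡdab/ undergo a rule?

Segments that undergo a rule: /o/ → [oː] (rule 1); /a/ → [aː] (rule 1); /a/ → [aː] (rule 1).
All other segments surface unchanged.

3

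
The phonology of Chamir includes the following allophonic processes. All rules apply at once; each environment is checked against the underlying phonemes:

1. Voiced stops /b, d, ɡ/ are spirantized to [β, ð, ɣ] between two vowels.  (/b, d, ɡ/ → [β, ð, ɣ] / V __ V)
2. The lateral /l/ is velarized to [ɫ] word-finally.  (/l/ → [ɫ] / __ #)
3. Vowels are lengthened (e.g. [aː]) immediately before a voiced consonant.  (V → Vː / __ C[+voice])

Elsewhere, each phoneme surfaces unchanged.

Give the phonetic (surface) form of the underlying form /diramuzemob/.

/d/ (word-initial): rule 1 targets it, but not between two vowels → unchanged [d].
/i/ (between /d/ and /r/) occurs before a voiced consonant → [iː] by rule 3.
/r/ — not in any rule's target class → [r].
/a/ — between /r/ and /m/, before a voiced consonant — surfaces as [aː] (rule 3).
/m/ stays [m].
/u/ (between /m/ and /z/) occurs before a voiced consonant → [uː] by rule 3.
/z/ — not in any rule's target class → [z].
/e/ (between /z/ and /m/) occurs before a voiced consonant → [eː] by rule 3.
/m/ — not in any rule's target class → [m].
Rule 3 applies to /o/ (between /m/ and /b/: before a voiced consonant) → [oː].
/b/ — word-final; rule 1 does not apply here → [b].

[diːraːmuːzeːmoːb]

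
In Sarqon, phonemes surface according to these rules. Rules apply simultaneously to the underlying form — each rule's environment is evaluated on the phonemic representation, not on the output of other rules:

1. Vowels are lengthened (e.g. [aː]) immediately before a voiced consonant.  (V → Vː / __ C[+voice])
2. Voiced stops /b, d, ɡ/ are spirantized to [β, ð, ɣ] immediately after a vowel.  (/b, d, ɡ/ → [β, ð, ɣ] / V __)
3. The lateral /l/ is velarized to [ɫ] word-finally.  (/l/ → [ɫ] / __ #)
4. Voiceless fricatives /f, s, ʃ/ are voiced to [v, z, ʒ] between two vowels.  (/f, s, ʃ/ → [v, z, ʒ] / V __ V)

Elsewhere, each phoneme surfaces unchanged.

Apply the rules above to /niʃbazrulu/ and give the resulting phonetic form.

[niʃbaːzruːlu]

/n/ stays [n].
/i/ (between /n/ and /ʃ/): rule 1 targets it, but not before a voiced consonant → unchanged [i].
/ʃ/ (between /i/ and /b/) is in the target of rule 4 but the environment (between two vowels) is not met → [ʃ].
/b/ — between /ʃ/ and /a/; rule 2 does not apply here → [b].
/a/ (between /b/ and /z/) occurs before a voiced consonant → [aː] by rule 1.
/z/ (between /a/ and /r/) is unaffected → [z].
/r/ — not in any rule's target class → [r].
Rule 1 applies to /u/ (between /r/ and /l/: before a voiced consonant) → [uː].
/l/ (between /u/ and /u/): rule 3 targets it, but not word-finally → unchanged [l].
/u/ (word-final) fails the environment for rule 1, so it stays [u].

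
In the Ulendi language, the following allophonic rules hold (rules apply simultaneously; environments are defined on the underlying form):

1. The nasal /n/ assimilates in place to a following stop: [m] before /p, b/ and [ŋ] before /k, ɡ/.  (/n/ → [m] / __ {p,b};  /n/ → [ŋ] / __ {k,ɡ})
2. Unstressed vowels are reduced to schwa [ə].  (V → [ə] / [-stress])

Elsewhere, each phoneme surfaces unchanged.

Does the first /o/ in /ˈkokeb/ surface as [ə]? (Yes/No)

/o/ (between /k/ and /k/) is in the target of rule 2 but the environment (in an unstressed syllable) is not met → [o].
The actual realization is [o], not [ə].

No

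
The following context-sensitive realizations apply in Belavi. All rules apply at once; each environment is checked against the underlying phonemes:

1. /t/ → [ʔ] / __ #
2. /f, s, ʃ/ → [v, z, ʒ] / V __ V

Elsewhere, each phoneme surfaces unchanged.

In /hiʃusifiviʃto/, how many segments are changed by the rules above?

Segments that undergo a rule: /ʃ/ → [ʒ] (rule 2); /s/ → [z] (rule 2); /f/ → [v] (rule 2).
All other segments surface unchanged.

3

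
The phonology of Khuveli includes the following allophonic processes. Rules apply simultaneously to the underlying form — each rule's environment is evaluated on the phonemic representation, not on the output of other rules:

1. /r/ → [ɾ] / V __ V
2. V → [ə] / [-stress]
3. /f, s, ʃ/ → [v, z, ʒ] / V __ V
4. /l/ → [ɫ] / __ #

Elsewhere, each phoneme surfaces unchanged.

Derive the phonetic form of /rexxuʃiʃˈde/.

/r/ (word-initial) is in the target of rule 1 but the environment (between two vowels) is not met → [r].
/e/ (between /r/ and /x/) occurs in an unstressed syllable → [ə] by rule 2.
/x/ — not in any rule's target class → [x].
/x/ (between /x/ and /u/) is unaffected → [x].
/u/ (between /x/ and /ʃ/): in an unstressed syllable, so rule 2 applies → [ə].
/ʃ/ (between /u/ and /i/): between two vowels, so rule 3 applies → [ʒ].
/i/ (between /ʃ/ and /ʃ/): in an unstressed syllable, so rule 2 applies → [ə].
/ʃ/ (between /i/ and /d/) fails the environment for rule 3, so it stays [ʃ].
/d/ stays [d].
/e/ (word-final) is in the target of rule 2 but the environment (in an unstressed syllable) is not met → [e].

[rəxxəʒəʃˈde]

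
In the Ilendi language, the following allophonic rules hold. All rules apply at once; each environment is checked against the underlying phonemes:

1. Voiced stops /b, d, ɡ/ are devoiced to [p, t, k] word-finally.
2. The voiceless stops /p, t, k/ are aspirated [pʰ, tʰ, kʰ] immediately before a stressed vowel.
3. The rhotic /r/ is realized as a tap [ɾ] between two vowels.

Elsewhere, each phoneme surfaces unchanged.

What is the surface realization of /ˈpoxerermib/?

Rule 2 applies to /p/ (word-initial: immediately before a stressed vowel) → [pʰ].
/o/ (between /p/ and /x/): no rule targets it → [o].
/x/ (between /o/ and /e/): no rule targets it → [x].
/e/ — not in any rule's target class → [e].
/r/ (between /e/ and /e/): between two vowels, so rule 3 applies → [ɾ].
/e/ stays [e].
/r/ (between /e/ and /m/) is in the target of rule 3 but the environment (between two vowels) is not met → [r].
/m/ (between /r/ and /i/) is unaffected → [m].
/i/ (between /m/ and /b/): no rule targets it → [i].
/b/ (word-final): word-finally, so rule 1 applies → [p].

[ˈpʰoxeɾermip]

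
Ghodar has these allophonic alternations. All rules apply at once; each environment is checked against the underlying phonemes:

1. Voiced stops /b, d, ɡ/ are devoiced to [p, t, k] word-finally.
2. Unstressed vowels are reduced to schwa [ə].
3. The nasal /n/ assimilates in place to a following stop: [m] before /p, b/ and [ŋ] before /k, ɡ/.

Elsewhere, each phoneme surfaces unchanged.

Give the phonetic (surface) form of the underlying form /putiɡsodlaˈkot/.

[pətəɡsədləˈkot]

/p/ stays [p].
/u/ — between /p/ and /t/, in an unstressed syllable — surfaces as [ə] (rule 2).
/t/ stays [t].
/i/ (between /t/ and /ɡ/) occurs in an unstressed syllable → [ə] by rule 2.
/ɡ/ (between /i/ and /s/) is in the target of rule 1 but the environment (word-finally) is not met → [ɡ].
/s/ (between /ɡ/ and /o/) is unaffected → [s].
/o/ (between /s/ and /d/) occurs in an unstressed syllable → [ə] by rule 2.
/d/ — between /o/ and /l/; rule 1 does not apply here → [d].
/l/ — not in any rule's target class → [l].
/a/ meets the environment for rule 2 (in an unstressed syllable) → [ə].
/k/ — not in any rule's target class → [k].
/o/ — between /k/ and /t/; rule 2 does not apply here → [o].
/t/ (word-final) is unaffected → [t].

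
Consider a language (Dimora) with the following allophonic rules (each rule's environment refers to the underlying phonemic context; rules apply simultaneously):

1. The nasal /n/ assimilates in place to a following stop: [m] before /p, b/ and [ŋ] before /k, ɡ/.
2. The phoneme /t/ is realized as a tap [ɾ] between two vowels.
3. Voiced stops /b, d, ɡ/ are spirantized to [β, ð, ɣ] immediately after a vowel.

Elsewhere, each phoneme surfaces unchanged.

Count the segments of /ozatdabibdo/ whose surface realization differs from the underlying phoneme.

Segments that undergo a rule: /b/ → [β] (rule 3); /b/ → [β] (rule 3).
All other segments surface unchanged.

2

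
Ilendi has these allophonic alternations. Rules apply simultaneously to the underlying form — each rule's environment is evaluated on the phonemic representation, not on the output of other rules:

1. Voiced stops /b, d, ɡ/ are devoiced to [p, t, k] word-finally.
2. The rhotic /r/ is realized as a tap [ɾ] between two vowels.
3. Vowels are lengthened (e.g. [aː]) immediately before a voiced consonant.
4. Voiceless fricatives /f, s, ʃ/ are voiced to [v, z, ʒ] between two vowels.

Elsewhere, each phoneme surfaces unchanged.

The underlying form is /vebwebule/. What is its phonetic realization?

/v/ stays [v].
/e/ meets the environment for rule 3 (before a voiced consonant) → [eː].
/b/ (between /e/ and /w/) fails the environment for rule 1, so it stays [b].
/w/ stays [w].
Rule 3 applies to /e/ (between /w/ and /b/: before a voiced consonant) → [eː].
/b/ — between /e/ and /u/; rule 1 does not apply here → [b].
Rule 3 applies to /u/ (between /b/ and /l/: before a voiced consonant) → [uː].
/l/ (between /u/ and /e/) is unaffected → [l].
/e/ (word-final) fails the environment for rule 3, so it stays [e].

[veːbweːbuːle]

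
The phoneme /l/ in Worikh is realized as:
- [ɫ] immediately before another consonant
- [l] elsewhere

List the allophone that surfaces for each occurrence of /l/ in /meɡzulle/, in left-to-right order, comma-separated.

Occurrence 1 (position 6): immediately before another consonant → [ɫ].
Occurrence 2 (position 7): no conditioning environment matches → elsewhere allophone [l].

[ɫ], [l]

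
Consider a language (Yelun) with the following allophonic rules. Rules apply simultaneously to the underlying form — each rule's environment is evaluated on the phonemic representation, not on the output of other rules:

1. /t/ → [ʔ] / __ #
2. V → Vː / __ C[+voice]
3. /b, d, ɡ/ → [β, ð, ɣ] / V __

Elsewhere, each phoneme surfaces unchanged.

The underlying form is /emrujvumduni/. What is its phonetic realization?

[eːmruːjvuːmduːni]

/e/ (word-initial) occurs before a voiced consonant → [eː] by rule 2.
/m/ — not in any rule's target class → [m].
/r/ — not in any rule's target class → [r].
/u/ (between /r/ and /j/): before a voiced consonant, so rule 2 applies → [uː].
/j/ — not in any rule's target class → [j].
/v/ stays [v].
/u/ (between /v/ and /m/) occurs before a voiced consonant → [uː] by rule 2.
/m/ — not in any rule's target class → [m].
/d/ (between /m/ and /u/): rule 3 targets it, but not immediately after a vowel → unchanged [d].
/u/ — between /d/ and /n/, before a voiced consonant — surfaces as [uː] (rule 2).
/n/ stays [n].
/i/ — word-final; rule 2 does not apply here → [i].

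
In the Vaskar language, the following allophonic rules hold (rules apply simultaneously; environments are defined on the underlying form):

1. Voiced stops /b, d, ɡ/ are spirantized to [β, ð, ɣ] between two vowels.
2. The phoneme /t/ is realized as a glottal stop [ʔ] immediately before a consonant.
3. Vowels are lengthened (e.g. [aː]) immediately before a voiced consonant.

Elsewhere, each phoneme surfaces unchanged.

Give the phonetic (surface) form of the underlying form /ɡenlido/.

[ɡeːnliːðo]

/ɡ/ (word-initial): rule 1 targets it, but not between two vowels → unchanged [ɡ].
/e/ (between /ɡ/ and /n/): before a voiced consonant, so rule 3 applies → [eː].
/n/ stays [n].
/l/ — not in any rule's target class → [l].
Rule 3 applies to /i/ (between /l/ and /d/: before a voiced consonant) → [iː].
/d/ — between /i/ and /o/, between two vowels — surfaces as [ð] (rule 1).
/o/ (word-final): rule 3 targets it, but not before a voiced consonant → unchanged [o].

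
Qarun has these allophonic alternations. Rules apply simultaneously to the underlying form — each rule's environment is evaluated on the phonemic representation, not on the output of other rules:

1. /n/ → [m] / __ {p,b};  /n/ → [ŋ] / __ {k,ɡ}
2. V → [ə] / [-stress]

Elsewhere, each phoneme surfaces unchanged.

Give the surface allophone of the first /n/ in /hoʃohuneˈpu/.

[n]

/n/ — between /u/ and /e/; rule 1 does not apply here → [n].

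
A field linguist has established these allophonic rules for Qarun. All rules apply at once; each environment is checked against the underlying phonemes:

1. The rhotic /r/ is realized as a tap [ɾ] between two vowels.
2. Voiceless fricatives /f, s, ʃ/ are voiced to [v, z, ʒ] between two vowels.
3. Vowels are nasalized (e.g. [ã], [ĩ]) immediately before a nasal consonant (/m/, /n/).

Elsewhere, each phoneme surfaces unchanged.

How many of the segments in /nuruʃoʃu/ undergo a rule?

Segments that undergo a rule: /r/ → [ɾ] (rule 1); /ʃ/ → [ʒ] (rule 2); /ʃ/ → [ʒ] (rule 2).
All other segments surface unchanged.

3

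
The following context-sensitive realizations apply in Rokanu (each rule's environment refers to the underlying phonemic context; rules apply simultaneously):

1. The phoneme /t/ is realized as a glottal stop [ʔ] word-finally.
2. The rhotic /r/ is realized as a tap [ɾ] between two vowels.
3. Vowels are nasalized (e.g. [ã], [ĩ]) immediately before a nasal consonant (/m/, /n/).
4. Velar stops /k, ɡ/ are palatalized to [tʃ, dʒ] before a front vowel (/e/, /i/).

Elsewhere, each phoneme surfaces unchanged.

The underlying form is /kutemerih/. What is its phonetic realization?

/k/ (word-initial): rule 4 targets it, but not before a front vowel → unchanged [k].
/u/ (between /k/ and /t/) is in the target of rule 3 but the environment (before a nasal consonant) is not met → [u].
/t/ (between /u/ and /e/): rule 1 targets it, but not word-finally → unchanged [t].
/e/ — between /t/ and /m/, before a nasal consonant — surfaces as [ẽ] (rule 3).
/e/ (between /m/ and /r/): rule 3 targets it, but not before a nasal consonant → unchanged [e].
/r/ — between /e/ and /i/, between two vowels — surfaces as [ɾ] (rule 2).
/i/ (between /r/ and /h/): rule 3 targets it, but not before a nasal consonant → unchanged [i].

[kutẽmeɾih]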